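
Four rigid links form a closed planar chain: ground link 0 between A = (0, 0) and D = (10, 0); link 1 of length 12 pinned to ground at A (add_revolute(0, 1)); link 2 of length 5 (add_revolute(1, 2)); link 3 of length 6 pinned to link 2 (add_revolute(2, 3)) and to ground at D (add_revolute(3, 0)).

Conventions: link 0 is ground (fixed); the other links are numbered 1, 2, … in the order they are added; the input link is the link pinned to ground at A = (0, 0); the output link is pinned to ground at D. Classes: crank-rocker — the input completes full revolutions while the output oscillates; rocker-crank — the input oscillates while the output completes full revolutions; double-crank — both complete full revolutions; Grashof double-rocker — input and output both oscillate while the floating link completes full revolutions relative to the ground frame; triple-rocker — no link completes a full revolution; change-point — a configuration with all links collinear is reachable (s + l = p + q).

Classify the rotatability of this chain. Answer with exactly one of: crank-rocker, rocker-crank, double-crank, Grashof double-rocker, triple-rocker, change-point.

lengths: ground=10, input=12, coupler=5, output=6
sorted: s=5 (shortest), l=12 (longest), p+q=16
s + l = 17 vs p + q = 16
s + l > p + q → non-Grashof → no link fully rotates → triple-rocker

triple-rocker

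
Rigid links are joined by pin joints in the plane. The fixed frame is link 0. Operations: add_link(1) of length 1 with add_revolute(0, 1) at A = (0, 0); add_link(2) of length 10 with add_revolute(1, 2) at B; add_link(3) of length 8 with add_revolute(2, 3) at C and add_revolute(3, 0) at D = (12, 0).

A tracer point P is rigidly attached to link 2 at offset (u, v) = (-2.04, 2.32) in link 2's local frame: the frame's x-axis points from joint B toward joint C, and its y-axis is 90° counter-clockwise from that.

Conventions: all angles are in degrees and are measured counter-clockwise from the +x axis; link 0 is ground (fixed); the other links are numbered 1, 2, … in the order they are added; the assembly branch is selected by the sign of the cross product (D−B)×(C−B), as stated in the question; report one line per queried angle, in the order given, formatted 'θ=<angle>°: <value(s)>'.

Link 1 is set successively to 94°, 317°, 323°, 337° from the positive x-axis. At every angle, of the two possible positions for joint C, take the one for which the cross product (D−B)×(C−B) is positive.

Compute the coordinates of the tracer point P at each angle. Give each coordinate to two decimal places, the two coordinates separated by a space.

A=(0,0), D=(12.00,0)
θ=94°: B = A + 1.00·(cos94°, sin94°) = (-0.0698, 0.9976)
θ=94°: |BD| = 12.1109
θ=94°: circle(B,10.00) ∩ circle(D,8.00): a=7.5417, h=6.5668
θ=94°:   candidates: C₊=(7.9872,6.9208) cross=79.530; C₋=(6.9054,-6.1681) cross=-79.530
θ=94°:   branch + wants cross > 0 → take C=(7.9872,6.9208) (cross=79.530)
θ=94°: ex = (C−B)/|BC| = (0.8057,0.5923); ey = (-0.5923,0.8057)
θ=94°: P = B + -2.04·ex + 2.32·ey = (-3.0876,1.6584)
θ=317°: B = A + 1.00·(cos317°, sin317°) = (0.7314, -0.6820)
θ=317°: |BD| = 11.2893
θ=317°: circle(B,10.00) ∩ circle(D,8.00): a=7.2391, h=6.8990
θ=317°:   candidates: C₊=(7.5404,6.6417) cross=77.884; C₋=(8.3740,-7.1311) cross=-77.884
θ=317°:   branch + wants cross > 0 → take C=(7.5404,6.6417) (cross=77.884)
θ=317°: ex = (C−B)/|BC| = (0.6809,0.7324); ey = (-0.7324,0.6809)
θ=317°: P = B + -2.04·ex + 2.32·ey = (-2.3568,-0.5963)
θ=323°: B = A + 1.00·(cos323°, sin323°) = (0.7986, -0.6018)
θ=323°: |BD| = 11.2175
θ=323°: circle(B,10.00) ∩ circle(D,8.00): a=7.2134, h=6.9258
θ=323°:   candidates: C₊=(7.6301,6.7010) cross=77.691; C₋=(8.3732,-7.1307) cross=-77.691
θ=323°:   branch + wants cross > 0 → take C=(7.6301,6.7010) (cross=77.691)
θ=323°: ex = (C−B)/|BC| = (0.6831,0.7303); ey = (-0.7303,0.6831)
θ=323°: P = B + -2.04·ex + 2.32·ey = (-2.2892,-0.5067)
θ=337°: B = A + 1.00·(cos337°, sin337°) = (0.9205, -0.3907)
θ=337°: |BD| = 11.0864
θ=337°: circle(B,10.00) ∩ circle(D,8.00): a=7.1668, h=6.9740
θ=337°:   candidates: C₊=(7.8371,6.8315) cross=77.317; C₋=(8.3287,-7.1078) cross=-77.317
θ=337°:   branch + wants cross > 0 → take C=(7.8371,6.8315) (cross=77.317)
θ=337°: ex = (C−B)/|BC| = (0.6917,0.7222); ey = (-0.7222,0.6917)
θ=337°: P = B + -2.04·ex + 2.32·ey = (-2.1660,-0.2594)

θ=94°: -3.09 1.66
θ=317°: -2.36 -0.60
θ=323°: -2.29 -0.51
θ=337°: -2.17 -0.26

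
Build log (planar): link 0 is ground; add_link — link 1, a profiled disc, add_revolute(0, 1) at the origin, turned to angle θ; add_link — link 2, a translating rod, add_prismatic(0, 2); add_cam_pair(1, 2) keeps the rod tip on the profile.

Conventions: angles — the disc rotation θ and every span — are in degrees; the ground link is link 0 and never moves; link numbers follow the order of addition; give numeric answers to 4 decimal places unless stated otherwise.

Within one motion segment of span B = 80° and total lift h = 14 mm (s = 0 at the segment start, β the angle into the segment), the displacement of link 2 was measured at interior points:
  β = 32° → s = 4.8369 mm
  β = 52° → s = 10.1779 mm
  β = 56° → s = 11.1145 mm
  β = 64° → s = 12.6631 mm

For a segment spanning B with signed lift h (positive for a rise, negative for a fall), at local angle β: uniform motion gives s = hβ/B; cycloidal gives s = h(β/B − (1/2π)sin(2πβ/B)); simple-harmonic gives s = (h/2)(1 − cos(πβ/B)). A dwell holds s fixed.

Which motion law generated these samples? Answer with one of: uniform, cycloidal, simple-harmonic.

candidates at β/B = r: uniform s = h·r (linear in β); cycloidal s = h·(r − sin(2πr)/(2π)); simple-harmonic s = (h/2)(1 − cos(πr))
β=32°: printed 4.8369 | uniform 5.6000, cycloidal 4.2903, simple-harmonic 4.8369
β=52°: printed 10.1779 | uniform 9.1000, cycloidal 10.9026, simple-harmonic 10.1779
β=56°: printed 11.1145 | uniform 9.8000, cycloidal 11.9191, simple-harmonic 11.1145
β=64°: printed 12.6631 | uniform 11.2000, cycloidal 13.3191, simple-harmonic 12.6631
only one law matches every sample → simple-harmonic

simple-harmonic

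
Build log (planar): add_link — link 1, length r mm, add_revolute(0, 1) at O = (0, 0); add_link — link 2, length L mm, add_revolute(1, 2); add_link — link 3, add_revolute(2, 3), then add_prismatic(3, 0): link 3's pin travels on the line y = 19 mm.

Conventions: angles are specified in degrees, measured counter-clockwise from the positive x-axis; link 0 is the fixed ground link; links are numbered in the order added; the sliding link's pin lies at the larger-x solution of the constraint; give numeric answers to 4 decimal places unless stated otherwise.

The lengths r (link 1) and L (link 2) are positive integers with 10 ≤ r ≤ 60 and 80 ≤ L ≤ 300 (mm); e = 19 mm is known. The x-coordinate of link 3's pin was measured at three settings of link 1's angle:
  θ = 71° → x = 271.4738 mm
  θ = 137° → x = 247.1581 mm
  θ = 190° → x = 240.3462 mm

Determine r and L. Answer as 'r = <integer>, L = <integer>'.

constraint per measurement: (x − r cos θ)² + (r sin θ − e)² = L²
subtracting the θ₁ and θ₂ equations cancels the r² and L² terms:
r = (x₁² − x₂²) / (2[(x₁cos θ₁ + e sin θ₁) − (x₂cos θ₂ + e sin θ₂)]) = 23.0000 → r = 23
L² = (x₁ − r cos θ₁)² + (r sin θ₁ − e)² = 69696.0125 → L = 264.0000 → L = 264
check at θ₃=190°: x = 240.3462 (printed 240.3462) ✓

r = 23, L = 264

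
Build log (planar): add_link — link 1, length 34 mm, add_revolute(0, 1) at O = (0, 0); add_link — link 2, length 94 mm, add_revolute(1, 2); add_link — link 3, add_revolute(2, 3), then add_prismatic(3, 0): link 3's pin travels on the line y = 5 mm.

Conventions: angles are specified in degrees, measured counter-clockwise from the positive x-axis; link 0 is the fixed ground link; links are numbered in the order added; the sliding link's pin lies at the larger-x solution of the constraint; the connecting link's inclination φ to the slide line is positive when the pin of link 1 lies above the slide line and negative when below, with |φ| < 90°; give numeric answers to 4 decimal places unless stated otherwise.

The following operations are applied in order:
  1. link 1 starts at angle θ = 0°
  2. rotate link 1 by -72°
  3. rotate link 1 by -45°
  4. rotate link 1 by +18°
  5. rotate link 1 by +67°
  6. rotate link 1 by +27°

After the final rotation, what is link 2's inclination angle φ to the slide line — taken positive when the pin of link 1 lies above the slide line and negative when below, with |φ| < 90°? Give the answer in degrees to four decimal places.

geometry: r = 34 mm, L = 94 mm, e = 5 mm; θ starts at 0°
rotate link 1 by -72°: θ ← 0° -72° = -72°
rotate link 1 by -45°: θ ← -72° -45° = -117°
rotate link 1 by +18°: θ ← -117° +18° = -99°
rotate link 1 by +67°: θ ← -99° +67° = -32°
rotate link 1 by +27°: θ ← -32° +27° = -5°
h = r sin θ − e = -2.963295 − 5 = -7.963295
sin φ = h / L = -7.963295 / 94 = -0.08471591
φ = arcsin(-0.08471591) = -4.859689°

-4.8597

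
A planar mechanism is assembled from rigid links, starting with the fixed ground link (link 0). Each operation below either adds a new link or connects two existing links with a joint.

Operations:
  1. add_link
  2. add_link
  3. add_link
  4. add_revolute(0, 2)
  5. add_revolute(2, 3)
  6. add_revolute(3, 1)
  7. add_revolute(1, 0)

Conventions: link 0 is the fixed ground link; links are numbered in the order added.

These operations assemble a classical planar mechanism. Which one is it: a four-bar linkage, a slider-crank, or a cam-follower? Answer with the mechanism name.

links: 4 (incl. ground); joints: 4 revolute, 0 prismatic, 0 higher (cam) pair, forming one closed loop
4 links in a single 4R loop → four-bar linkage

four-bar linkage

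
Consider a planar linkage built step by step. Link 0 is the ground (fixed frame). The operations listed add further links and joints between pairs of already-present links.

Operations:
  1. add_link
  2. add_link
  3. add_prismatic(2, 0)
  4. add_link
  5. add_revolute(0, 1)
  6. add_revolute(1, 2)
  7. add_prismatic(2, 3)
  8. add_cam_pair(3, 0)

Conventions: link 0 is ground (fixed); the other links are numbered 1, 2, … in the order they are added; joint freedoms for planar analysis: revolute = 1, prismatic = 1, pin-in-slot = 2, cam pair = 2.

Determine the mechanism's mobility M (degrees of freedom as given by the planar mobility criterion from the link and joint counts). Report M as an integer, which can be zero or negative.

ground; <1,0,0>
#1 <2,0,0>
#2 <3,0,0>
P:2↔0 J1 <3,1,0>
#3 <4,1,0>
R:0↔1 J1 <4,2,0>
R:1↔2 J1 <4,3,0>
P:2↔3 J1 <4,4,0>
C:3↔0 J2 <4,4,1>
3×3 − 2×4 − 1×1 = 0

M = 0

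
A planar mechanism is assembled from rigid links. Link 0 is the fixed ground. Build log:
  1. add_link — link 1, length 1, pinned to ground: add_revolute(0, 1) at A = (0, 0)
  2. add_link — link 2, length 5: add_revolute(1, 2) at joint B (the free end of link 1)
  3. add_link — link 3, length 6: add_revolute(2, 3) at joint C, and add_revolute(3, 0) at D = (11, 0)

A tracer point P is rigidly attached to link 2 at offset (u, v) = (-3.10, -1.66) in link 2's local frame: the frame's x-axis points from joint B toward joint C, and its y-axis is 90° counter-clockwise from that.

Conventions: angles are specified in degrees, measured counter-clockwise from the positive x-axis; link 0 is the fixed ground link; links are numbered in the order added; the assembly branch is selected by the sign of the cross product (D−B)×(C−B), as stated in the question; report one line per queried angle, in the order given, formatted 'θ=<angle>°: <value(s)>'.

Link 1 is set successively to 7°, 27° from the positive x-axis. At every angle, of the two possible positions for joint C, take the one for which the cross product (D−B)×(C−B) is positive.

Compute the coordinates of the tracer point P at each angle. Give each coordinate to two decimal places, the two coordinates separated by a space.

A=(0,0), D=(11.00,0)
θ=7°: B = A + 1.00·(cos7°, sin7°) = (0.9925, 0.1219)
θ=7°: |BD| = 10.0082
θ=7°: circle(B,5.00) ∩ circle(D,6.00): a=4.4545, h=2.2709
θ=7°:   candidates: C₊=(5.4744,2.3384) cross=22.728; C₋=(5.4191,-2.2031) cross=-22.728
θ=7°:   branch + wants cross > 0 → take C=(5.4744,2.3384) (cross=22.728)
θ=7°: ex = (C−B)/|BC| = (0.8964,0.4433); ey = (-0.4433,0.8964)
θ=7°: P = B + -3.10·ex + -1.66·ey = (-1.0503,-2.7403)
θ=27°: B = A + 1.00·(cos27°, sin27°) = (0.8910, 0.4540)
θ=27°: |BD| = 10.1192
θ=27°: circle(B,5.00) ∩ circle(D,6.00): a=4.5161, h=2.1460
θ=27°:   candidates: C₊=(5.4988,2.3952) cross=21.715; C₋=(5.3063,-1.8924) cross=-21.715
θ=27°:   branch + wants cross > 0 → take C=(5.4988,2.3952) (cross=21.715)
θ=27°: ex = (C−B)/|BC| = (0.9216,0.3882); ey = (-0.3882,0.9216)
θ=27°: P = B + -3.10·ex + -1.66·ey = (-1.3214,-2.2793)

θ=7°: -1.05 -2.74
θ=27°: -1.32 -2.28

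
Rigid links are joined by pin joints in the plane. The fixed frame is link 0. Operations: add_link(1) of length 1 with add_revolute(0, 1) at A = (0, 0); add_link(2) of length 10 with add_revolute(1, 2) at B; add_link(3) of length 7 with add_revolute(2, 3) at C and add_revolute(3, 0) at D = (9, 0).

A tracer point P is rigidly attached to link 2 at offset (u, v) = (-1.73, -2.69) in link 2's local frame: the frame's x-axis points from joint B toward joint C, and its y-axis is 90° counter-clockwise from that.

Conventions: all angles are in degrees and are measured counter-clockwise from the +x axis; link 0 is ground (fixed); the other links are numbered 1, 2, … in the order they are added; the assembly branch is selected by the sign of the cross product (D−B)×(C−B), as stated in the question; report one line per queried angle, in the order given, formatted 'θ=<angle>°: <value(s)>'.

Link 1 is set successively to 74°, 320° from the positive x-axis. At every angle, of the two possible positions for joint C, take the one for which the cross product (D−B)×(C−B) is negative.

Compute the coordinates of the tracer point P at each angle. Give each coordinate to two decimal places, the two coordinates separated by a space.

A=(0,0), D=(9.00,0)
θ=74°: B = A + 1.00·(cos74°, sin74°) = (0.2756, 0.9613)
θ=74°: |BD| = 8.7772
θ=74°: circle(B,10.00) ∩ circle(D,7.00): a=7.2938, h=6.8410
θ=74°:   candidates: C₊=(8.2748,6.9623) cross=60.045; C₋=(6.7764,-6.6374) cross=-60.045
θ=74°:   branch - wants cross < 0 → take C=(6.7764,-6.6374) (cross=-60.045)
θ=74°: ex = (C−B)/|BC| = (0.6501,-0.7599); ey = (0.7599,0.6501)
θ=74°: P = B + -1.73·ex + -2.69·ey = (-2.8930,0.5271)
θ=320°: B = A + 1.00·(cos320°, sin320°) = (0.7660, -0.6428)
θ=320°: |BD| = 8.2590
θ=320°: circle(B,10.00) ∩ circle(D,7.00): a=7.2170, h=6.9220
θ=320°:   candidates: C₊=(7.4225,6.8199) cross=57.169; C₋=(8.4999,-6.9821) cross=-57.169
θ=320°:   branch - wants cross < 0 → take C=(8.4999,-6.9821) (cross=-57.169)
θ=320°: ex = (C−B)/|BC| = (0.7734,-0.6339); ey = (0.6339,0.7734)
θ=320°: P = B + -1.73·ex + -2.69·ey = (-2.2772,-1.6265)

θ=74°: -2.89 0.53
θ=320°: -2.28 -1.63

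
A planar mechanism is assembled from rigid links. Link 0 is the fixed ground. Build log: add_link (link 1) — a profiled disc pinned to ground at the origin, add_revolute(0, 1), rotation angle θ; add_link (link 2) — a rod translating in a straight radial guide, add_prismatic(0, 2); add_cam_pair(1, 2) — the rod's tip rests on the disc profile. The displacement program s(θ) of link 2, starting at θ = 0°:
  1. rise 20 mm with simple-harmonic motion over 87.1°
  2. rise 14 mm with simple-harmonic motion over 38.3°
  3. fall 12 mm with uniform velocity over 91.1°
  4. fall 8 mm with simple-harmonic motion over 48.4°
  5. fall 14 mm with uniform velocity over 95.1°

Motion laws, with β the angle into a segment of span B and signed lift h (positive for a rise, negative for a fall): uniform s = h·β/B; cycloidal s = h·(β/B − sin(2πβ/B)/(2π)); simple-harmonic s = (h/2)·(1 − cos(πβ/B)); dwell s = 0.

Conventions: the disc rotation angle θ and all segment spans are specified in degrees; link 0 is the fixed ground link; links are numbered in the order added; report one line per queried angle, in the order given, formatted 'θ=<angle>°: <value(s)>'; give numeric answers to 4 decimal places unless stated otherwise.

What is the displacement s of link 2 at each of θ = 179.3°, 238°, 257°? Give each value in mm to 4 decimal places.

seg 1 [0°–87.1°] simple-harmonic, h=20: full span → s += 20 → s = 20.0000
seg 2 [87.1°–125.4°] simple-harmonic, h=14: full span → s += 14 → s = 34.0000
seg 3 [125.4°–216.5°] uniform, h=-12: θ=179.3° here. β=53.9, B=91.1. -12·53.9/91.1 = -7.0999 → s = 26.9001
seg 3 [125.4°–216.5°] uniform, h=-12: full span → s += -12 → s = 22.0000
seg 4 [216.5°–264.9°] simple-harmonic, h=-8: θ=238° here. β=21.5, B=48.4. -8/2·(1 − cos(π·0.4442)) = -3.3026 → s = 18.6974
seg 4 [216.5°–264.9°] simple-harmonic, h=-8: θ=257° here. β=40.5, B=48.4. -8/2·(1 − cos(π·0.8368)) = -7.4855 → s = 14.5145

θ=179.3°: 26.9001
θ=238°: 18.6974
θ=257°: 14.5145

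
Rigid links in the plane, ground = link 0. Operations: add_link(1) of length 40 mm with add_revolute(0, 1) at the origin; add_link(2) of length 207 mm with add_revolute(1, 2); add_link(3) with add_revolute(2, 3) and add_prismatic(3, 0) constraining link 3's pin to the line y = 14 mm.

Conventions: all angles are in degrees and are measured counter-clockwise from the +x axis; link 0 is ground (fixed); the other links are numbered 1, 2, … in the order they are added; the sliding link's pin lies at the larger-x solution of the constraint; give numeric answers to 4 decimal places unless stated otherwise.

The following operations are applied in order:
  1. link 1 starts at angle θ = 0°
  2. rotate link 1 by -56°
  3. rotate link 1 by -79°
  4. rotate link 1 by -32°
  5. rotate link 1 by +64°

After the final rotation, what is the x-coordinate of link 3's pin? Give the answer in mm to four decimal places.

geometry: r = 40 mm, L = 207 mm, e = 14 mm; θ starts at 0°
rotate link 1 by -56°: θ ← 0° -56° = -56°
rotate link 1 by -79°: θ ← -56° -79° = -135°
rotate link 1 by -32°: θ ← -135° -32° = -167°
rotate link 1 by +64°: θ ← -167° +64° = -103°
crank pin P = (r cos θ, r sin θ) = (-8.998042, -38.974803)
h = r sin θ − e = -38.974803 − 14 = -52.974803
x = r cos θ + √(L² − h²) = -8.998042 + 200.106647 = 191.108605

191.1086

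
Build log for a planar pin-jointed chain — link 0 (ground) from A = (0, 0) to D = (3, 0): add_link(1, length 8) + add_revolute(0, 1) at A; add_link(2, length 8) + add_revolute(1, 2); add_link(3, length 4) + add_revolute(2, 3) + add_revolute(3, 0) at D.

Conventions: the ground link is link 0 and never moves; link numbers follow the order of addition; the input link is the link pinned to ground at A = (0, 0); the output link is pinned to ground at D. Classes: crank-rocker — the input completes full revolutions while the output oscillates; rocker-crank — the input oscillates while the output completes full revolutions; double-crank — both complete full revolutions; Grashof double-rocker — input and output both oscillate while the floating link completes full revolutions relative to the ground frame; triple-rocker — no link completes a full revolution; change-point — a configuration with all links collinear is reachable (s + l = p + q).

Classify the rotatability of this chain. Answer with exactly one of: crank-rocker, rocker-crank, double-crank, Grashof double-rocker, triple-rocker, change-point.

lengths: ground=3, input=8, coupler=8, output=4
sorted: s=3 (shortest), l=8 (longest), p+q=12
s + l = 11 vs p + q = 12
s + l < p + q (Grashof) with shortest = ground link → double-crank

double-crank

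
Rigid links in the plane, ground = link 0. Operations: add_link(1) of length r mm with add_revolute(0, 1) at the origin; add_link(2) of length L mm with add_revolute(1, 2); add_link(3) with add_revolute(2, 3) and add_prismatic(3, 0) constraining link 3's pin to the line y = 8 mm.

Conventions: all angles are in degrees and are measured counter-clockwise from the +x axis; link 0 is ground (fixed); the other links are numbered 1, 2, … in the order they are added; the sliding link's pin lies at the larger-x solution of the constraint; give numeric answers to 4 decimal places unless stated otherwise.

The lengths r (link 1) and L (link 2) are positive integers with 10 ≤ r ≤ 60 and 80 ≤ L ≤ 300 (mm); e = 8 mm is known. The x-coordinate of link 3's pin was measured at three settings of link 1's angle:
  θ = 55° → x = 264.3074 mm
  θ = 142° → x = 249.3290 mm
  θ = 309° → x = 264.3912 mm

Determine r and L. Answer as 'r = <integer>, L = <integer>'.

constraint per measurement: (x − r cos θ)² + (r sin θ − e)² = L²
subtracting the θ₁ and θ₂ equations cancels the r² and L² terms:
r = (x₁² − x₂²) / (2[(x₁cos θ₁ + e sin θ₁) − (x₂cos θ₂ + e sin θ₂)]) = 11.0000 → r = 11
L² = (x₁ − r cos θ₁)² + (r sin θ₁ − e)² = 66564.0200 → L = 258.0000 → L = 258
check at θ₃=309°: x = 264.3912 (printed 264.3912) ✓

r = 11, L = 258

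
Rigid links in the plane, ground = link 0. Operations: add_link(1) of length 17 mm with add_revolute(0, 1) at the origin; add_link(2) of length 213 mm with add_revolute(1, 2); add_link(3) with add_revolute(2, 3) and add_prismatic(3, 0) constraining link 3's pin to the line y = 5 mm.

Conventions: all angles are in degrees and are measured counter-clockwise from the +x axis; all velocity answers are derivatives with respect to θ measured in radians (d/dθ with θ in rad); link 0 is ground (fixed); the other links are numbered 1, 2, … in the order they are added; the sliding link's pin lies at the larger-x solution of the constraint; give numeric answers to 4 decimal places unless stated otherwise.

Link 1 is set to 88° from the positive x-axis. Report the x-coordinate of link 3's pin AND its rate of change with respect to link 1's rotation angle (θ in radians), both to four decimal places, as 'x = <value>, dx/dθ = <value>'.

geometry: r = 17 mm, L = 213 mm, e = 5 mm
crank pin P = (r cos θ, r sin θ) = (0.593291, 16.989644)
h = r sin θ − e = 16.989644 − 5 = 11.989644
x = r cos θ + √(L² − h²) = 0.593291 + 212.662287 = 213.255579
dx/dθ = −r sin θ − h·r cos θ/√(L² − h²) (θ in radians; h = 11.989644) = -17.023093

x = 213.2556, dx/dθ = -17.0231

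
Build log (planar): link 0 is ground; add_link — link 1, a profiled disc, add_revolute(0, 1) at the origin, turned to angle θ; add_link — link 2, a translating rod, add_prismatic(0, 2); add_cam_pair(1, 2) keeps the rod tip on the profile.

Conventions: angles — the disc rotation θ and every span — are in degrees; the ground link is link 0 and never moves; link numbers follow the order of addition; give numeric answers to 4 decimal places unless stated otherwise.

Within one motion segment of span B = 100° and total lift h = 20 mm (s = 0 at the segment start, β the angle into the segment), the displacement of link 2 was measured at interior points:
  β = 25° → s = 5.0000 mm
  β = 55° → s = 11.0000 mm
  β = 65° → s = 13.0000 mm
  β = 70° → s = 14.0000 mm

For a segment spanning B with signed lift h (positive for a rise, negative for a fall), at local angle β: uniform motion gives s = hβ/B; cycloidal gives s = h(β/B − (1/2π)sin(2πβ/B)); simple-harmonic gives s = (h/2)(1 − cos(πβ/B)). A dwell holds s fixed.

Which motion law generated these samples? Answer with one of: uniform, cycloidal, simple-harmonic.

candidates at β/B = r: uniform s = h·r (linear in β); cycloidal s = h·(r − sin(2πr)/(2π)); simple-harmonic s = (h/2)(1 − cos(πr))
β=25°: printed 5.0000 | uniform 5.0000, cycloidal 1.8169, simple-harmonic 2.9289
β=55°: printed 11.0000 | uniform 11.0000, cycloidal 11.9836, simple-harmonic 11.5643
β=65°: printed 13.0000 | uniform 13.0000, cycloidal 15.5752, simple-harmonic 14.5399
β=70°: printed 14.0000 | uniform 14.0000, cycloidal 17.0273, simple-harmonic 15.8779
only one law matches every sample → uniform

uniform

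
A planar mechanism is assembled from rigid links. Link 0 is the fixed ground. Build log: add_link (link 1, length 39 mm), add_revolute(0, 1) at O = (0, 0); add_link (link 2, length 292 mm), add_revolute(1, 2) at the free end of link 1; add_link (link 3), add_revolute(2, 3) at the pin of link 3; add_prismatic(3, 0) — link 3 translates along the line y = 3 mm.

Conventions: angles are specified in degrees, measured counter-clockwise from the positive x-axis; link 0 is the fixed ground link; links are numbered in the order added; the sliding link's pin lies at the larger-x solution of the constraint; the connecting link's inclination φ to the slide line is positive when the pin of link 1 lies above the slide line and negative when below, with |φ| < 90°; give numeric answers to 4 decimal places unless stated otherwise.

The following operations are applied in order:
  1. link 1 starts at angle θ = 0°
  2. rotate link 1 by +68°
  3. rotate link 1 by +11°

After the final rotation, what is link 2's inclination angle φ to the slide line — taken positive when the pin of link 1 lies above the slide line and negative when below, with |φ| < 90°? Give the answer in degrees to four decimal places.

geometry: r = 39 mm, L = 292 mm, e = 3 mm; θ starts at 0°
rotate link 1 by +68°: θ ← 0° +68° = 68°
rotate link 1 by +11°: θ ← 68° +11° = 79°
h = r sin θ − e = 38.283460 − 3 = 35.283460
sin φ = h / L = 35.283460 / 292 = 0.12083377
φ = arcsin(0.12083377) = 6.940224°

6.9402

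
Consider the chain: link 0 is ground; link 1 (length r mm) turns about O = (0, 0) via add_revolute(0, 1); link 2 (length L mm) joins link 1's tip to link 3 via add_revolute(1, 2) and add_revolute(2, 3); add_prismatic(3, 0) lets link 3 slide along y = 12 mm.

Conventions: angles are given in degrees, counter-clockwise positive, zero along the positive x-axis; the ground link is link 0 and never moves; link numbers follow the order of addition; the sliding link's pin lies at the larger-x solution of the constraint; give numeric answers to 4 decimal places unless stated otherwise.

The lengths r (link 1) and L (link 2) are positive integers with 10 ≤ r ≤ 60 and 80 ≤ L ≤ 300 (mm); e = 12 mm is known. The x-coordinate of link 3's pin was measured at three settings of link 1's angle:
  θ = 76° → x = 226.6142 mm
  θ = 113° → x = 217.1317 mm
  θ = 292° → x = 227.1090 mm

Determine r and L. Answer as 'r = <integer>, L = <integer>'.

constraint per measurement: (x − r cos θ)² + (r sin θ − e)² = L²
subtracting the θ₁ and θ₂ equations cancels the r² and L² terms:
r = (x₁² − x₂²) / (2[(x₁cos θ₁ + e sin θ₁) − (x₂cos θ₂ + e sin θ₂)]) = 15.0000 → r = 15
L² = (x₁ − r cos θ₁)² + (r sin θ₁ − e)² = 49729.0011 → L = 223.0000 → L = 223
check at θ₃=292°: x = 227.1090 (printed 227.1090) ✓

r = 15, L = 223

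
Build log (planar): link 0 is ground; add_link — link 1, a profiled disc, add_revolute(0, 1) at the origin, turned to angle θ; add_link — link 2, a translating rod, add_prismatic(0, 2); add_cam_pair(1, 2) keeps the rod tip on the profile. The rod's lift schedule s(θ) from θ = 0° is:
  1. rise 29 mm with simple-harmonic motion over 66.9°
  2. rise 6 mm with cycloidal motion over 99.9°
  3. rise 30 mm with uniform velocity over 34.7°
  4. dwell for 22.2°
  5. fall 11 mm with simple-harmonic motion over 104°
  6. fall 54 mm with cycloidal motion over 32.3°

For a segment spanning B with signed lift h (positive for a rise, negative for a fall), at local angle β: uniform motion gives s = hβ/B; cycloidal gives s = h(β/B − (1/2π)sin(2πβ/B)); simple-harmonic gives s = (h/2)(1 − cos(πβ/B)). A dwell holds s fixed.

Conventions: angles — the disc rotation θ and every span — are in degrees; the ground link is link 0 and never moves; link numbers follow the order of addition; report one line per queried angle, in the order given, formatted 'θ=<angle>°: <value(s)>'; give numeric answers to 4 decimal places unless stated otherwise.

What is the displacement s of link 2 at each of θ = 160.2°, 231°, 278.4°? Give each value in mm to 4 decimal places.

seg 1 [0°–66.9°] simple-harmonic, h=29: full span → s += 29 → s = 29.0000
seg 2 [66.9°–166.8°] cycloidal, h=6: θ=160.2° here. β=93.3, B=99.9. 6·(0.9339 − sin(2π·0.9339)/(2π)) = 5.9887 → s = 34.9887
seg 2 [66.9°–166.8°] cycloidal, h=6: full span → s += 6 → s = 35.0000
seg 3 [166.8°–201.5°] uniform, h=30: full span → s += 30 → s = 65.0000
seg 4 [201.5°–223.7°] dwell: s stays 65.0000
seg 5 [223.7°–327.7°] simple-harmonic, h=-11: θ=231° here. β=7.3, B=104. -11/2·(1 − cos(π·0.0702)) = -0.1332 → s = 64.8668
seg 5 [223.7°–327.7°] simple-harmonic, h=-11: θ=278.4° here. β=54.7, B=104. -11/2·(1 − cos(π·0.5260)) = -5.9481 → s = 59.0519

θ=160.2°: 34.9887
θ=231°: 64.8668
θ=278.4°: 59.0519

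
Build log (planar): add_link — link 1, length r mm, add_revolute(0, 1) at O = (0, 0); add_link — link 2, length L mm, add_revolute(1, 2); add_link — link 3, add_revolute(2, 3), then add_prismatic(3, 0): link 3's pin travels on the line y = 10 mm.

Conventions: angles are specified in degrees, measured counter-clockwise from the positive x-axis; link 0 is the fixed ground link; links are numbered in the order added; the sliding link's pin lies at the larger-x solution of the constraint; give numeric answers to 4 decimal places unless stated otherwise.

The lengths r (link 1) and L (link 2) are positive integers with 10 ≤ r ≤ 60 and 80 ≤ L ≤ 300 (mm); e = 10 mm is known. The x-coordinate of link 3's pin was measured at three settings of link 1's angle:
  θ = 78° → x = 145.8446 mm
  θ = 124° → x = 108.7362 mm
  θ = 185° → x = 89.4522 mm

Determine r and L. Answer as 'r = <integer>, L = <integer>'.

constraint per measurement: (x − r cos θ)² + (r sin θ − e)² = L²
subtracting the θ₁ and θ₂ equations cancels the r² and L² terms:
r = (x₁² − x₂²) / (2[(x₁cos θ₁ + e sin θ₁) − (x₂cos θ₂ + e sin θ₂)]) = 51.0000 → r = 51
L² = (x₁ − r cos θ₁)² + (r sin θ₁ − e)² = 19881.0115 → L = 141.0000 → L = 141
check at θ₃=185°: x = 89.4522 (printed 89.4522) ✓

r = 51, L = 141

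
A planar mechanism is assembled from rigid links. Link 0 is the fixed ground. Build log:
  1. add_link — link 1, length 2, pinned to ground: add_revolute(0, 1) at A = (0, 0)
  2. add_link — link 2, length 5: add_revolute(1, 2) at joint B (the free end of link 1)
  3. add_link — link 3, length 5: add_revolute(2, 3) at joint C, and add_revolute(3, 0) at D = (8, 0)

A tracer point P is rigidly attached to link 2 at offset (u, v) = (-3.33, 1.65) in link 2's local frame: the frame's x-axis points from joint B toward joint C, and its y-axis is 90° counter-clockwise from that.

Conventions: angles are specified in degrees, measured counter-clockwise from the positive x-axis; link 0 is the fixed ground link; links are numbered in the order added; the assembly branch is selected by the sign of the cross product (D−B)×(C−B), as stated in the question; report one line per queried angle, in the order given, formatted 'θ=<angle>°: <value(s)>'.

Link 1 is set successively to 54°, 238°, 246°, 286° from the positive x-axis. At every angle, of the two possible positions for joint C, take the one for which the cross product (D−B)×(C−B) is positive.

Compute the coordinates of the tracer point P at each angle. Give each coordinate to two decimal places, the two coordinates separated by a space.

A=(0,0), D=(8.00,0)
θ=54°: B = A + 2.00·(cos54°, sin54°) = (1.1756, 1.6180)
θ=54°: |BD| = 7.0136
θ=54°: circle(B,5.00) ∩ circle(D,5.00): a=3.5068, h=3.5640
θ=54°:   candidates: C₊=(5.4100,4.2769) cross=24.997; C₋=(3.7656,-2.6589) cross=-24.997
θ=54°:   branch + wants cross > 0 → take C=(5.4100,4.2769) (cross=24.997)
θ=54°: ex = (C−B)/|BC| = (0.8469,0.5318); ey = (-0.5318,0.8469)
θ=54°: P = B + -3.33·ex + 1.65·ey = (-2.5220,1.2446)
θ=238°: B = A + 2.00·(cos238°, sin238°) = (-1.0598, -1.6961)
θ=238°: |BD| = 9.2172
θ=238°: circle(B,5.00) ∩ circle(D,5.00): a=4.6086, h=1.9392
θ=238°:   candidates: C₊=(3.1132,1.0581) cross=17.874; C₋=(3.8269,-2.7542) cross=-17.874
θ=238°:   branch + wants cross > 0 → take C=(3.1132,1.0581) (cross=17.874)
θ=238°: ex = (C−B)/|BC| = (0.8346,0.5508); ey = (-0.5508,0.8346)
θ=238°: P = B + -3.33·ex + 1.65·ey = (-4.7480,-2.1533)
θ=246°: B = A + 2.00·(cos246°, sin246°) = (-0.8135, -1.8271)
θ=246°: |BD| = 9.0009
θ=246°: circle(B,5.00) ∩ circle(D,5.00): a=4.5004, h=2.1786
θ=246°:   candidates: C₊=(3.1510,1.2197) cross=19.609; C₋=(4.0355,-3.0467) cross=-19.609
θ=246°:   branch + wants cross > 0 → take C=(3.1510,1.2197) (cross=19.609)
θ=246°: ex = (C−B)/|BC| = (0.7929,0.6093); ey = (-0.6093,0.7929)
θ=246°: P = B + -3.33·ex + 1.65·ey = (-4.4593,-2.5479)
θ=286°: B = A + 2.00·(cos286°, sin286°) = (0.5513, -1.9225)
θ=286°: |BD| = 7.6928
θ=286°: circle(B,5.00) ∩ circle(D,5.00): a=3.8464, h=3.1945
θ=286°:   candidates: C₊=(3.4773,2.1319) cross=24.575; C₋=(5.0740,-4.0544) cross=-24.575
θ=286°:   branch + wants cross > 0 → take C=(3.4773,2.1319) (cross=24.575)
θ=286°: ex = (C−B)/|BC| = (0.5852,0.8109); ey = (-0.8109,0.5852)
θ=286°: P = B + -3.33·ex + 1.65·ey = (-2.7354,-3.6572)

θ=54°: -2.52 1.24
θ=238°: -4.75 -2.15
θ=246°: -4.46 -2.55
θ=286°: -2.74 -3.66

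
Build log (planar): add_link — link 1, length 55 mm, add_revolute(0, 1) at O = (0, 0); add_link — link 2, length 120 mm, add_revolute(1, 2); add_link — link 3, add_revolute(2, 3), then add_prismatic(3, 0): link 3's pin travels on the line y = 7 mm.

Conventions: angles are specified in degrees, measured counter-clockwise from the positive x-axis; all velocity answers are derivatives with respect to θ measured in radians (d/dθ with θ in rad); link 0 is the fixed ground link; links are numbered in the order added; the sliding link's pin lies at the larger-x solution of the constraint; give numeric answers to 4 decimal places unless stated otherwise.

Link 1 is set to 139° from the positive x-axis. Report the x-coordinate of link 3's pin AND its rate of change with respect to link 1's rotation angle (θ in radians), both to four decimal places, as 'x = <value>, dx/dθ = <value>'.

geometry: r = 55 mm, L = 120 mm, e = 7 mm
crank pin P = (r cos θ, r sin θ) = (-41.509027, 36.083247)
h = r sin θ − e = 36.083247 − 7 = 29.083247
x = r cos θ + √(L² − h²) = -41.509027 + 116.422355 = 74.913328
dx/dθ = −r sin θ − h·r cos θ/√(L² − h²) (θ in radians; h = 29.083247) = -25.713956

x = 74.9133, dx/dθ = -25.7140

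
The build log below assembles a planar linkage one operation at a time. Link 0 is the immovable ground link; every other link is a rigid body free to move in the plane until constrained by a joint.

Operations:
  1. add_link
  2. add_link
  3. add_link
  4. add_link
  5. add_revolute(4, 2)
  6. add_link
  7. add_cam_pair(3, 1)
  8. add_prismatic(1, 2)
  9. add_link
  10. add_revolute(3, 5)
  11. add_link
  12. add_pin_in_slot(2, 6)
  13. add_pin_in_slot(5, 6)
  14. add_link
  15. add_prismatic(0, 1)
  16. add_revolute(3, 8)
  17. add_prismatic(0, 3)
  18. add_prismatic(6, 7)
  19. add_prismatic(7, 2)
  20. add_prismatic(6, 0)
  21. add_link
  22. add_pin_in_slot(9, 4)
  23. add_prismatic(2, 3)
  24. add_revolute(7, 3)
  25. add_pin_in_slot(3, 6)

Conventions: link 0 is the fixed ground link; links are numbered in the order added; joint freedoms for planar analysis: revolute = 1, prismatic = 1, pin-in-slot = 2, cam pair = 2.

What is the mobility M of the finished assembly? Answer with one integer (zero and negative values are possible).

(L,J1,J2)=(1,0,0); link0 fixed
link1: (2,0,0)
link2: (3,0,0)
link3: (4,0,0)
link4: (5,0,0)
R 4-2 [J1]: (5,1,0)
link5: (6,1,0)
C 3-1 [J2]: (6,1,1)
P 1-2 [J1]: (6,2,1)
link6: (7,2,1)
R 3-5 [J1]: (7,3,1)
link7: (8,3,1)
PS 2-6 [J2]: (8,3,2)
PS 5-6 [J2]: (8,3,3)
link8: (9,3,3)
P 0-1 [J1]: (9,4,3)
R 3-8 [J1]: (9,5,3)
P 0-3 [J1]: (9,6,3)
P 6-7 [J1]: (9,7,3)
P 7-2 [J1]: (9,8,3)
P 6-0 [J1]: (9,9,3)
link9: (10,9,3)
PS 9-4 [J2]: (10,9,4)
P 2-3 [J1]: (10,10,4)
R 7-3 [J1]: (10,11,4)
PS 3-6 [J2]: (10,11,5)
Grübler: 3·9 − 2·11 − 5 = 0

M = 0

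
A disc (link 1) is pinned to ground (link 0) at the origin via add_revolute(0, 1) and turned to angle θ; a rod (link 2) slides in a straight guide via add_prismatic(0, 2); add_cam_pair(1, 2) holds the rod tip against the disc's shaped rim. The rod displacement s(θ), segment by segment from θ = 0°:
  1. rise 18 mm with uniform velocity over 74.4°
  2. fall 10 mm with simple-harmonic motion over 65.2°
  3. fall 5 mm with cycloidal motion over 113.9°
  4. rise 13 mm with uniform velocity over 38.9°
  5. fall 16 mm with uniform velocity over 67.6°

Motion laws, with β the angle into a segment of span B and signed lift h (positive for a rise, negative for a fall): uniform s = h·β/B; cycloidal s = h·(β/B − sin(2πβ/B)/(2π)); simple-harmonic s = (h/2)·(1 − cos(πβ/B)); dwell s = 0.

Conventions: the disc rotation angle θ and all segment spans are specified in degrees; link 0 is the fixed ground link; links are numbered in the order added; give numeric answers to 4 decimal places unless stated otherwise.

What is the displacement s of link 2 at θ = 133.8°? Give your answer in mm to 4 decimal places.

segment 1 (0° to 74.4°, uniform, h = 18) is passed completely: s = 0.0000 + (18) = 18.0000
θ = 133.8° falls in segment 2 (74.4° to 139.6°, simple-harmonic, h = -10): β = 133.8 − 74.4 = 59.4°, B = 65.2°; Δs = -10/2·(1 − cos(π·0.9110)) = -9.8060; s = 18.0000 − 9.8060 = 8.1940

8.1940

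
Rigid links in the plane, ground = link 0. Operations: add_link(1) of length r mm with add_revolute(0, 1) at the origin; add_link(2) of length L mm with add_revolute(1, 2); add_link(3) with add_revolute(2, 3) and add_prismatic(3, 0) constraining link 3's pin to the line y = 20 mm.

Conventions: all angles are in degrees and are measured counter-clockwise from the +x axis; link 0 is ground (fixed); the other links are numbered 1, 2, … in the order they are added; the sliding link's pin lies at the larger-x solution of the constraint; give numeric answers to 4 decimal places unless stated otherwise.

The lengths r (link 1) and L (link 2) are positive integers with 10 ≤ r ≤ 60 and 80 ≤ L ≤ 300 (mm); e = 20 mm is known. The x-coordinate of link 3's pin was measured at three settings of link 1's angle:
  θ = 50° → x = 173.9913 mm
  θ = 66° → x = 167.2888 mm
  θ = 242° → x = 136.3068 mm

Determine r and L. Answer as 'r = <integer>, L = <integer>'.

constraint per measurement: (x − r cos θ)² + (r sin θ − e)² = L²
subtracting the θ₁ and θ₂ equations cancels the r² and L² terms:
r = (x₁² − x₂²) / (2[(x₁cos θ₁ + e sin θ₁) − (x₂cos θ₂ + e sin θ₂)]) = 28.0000 → r = 28
L² = (x₁ − r cos θ₁)² + (r sin θ₁ − e)² = 24335.9934 → L = 156.0000 → L = 156
check at θ₃=242°: x = 136.3068 (printed 136.3068) ✓

r = 28, L = 156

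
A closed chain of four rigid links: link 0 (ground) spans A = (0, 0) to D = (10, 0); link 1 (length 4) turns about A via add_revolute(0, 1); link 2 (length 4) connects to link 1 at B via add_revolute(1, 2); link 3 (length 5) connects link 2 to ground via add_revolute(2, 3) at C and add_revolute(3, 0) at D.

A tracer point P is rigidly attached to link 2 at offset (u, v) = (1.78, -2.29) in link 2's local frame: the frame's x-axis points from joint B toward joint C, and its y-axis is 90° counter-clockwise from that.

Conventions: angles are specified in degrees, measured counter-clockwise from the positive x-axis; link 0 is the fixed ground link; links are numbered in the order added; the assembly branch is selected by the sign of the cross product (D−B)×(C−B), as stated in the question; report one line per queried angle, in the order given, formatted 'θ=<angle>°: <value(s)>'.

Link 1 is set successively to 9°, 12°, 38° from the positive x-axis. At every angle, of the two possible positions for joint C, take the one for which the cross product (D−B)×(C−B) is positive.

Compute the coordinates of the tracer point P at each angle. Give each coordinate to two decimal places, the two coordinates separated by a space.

A=(0,0), D=(10.00,0)
θ=9°: B = A + 4.00·(cos9°, sin9°) = (3.9508, 0.6257)
θ=9°: |BD| = 6.0815
θ=9°: circle(B,4.00) ∩ circle(D,5.00): a=2.3008, h=3.2720
θ=9°:   candidates: C₊=(6.5760,3.6437) cross=19.899; C₋=(5.9027,-2.8657) cross=-19.899
θ=9°:   branch + wants cross > 0 → take C=(6.5760,3.6437) (cross=19.899)
θ=9°: ex = (C−B)/|BC| = (0.6563,0.7545); ey = (-0.7545,0.6563)
θ=9°: P = B + 1.78·ex + -2.29·ey = (6.8468,0.4658)
θ=12°: B = A + 4.00·(cos12°, sin12°) = (3.9126, 0.8316)
θ=12°: |BD| = 6.1440
θ=12°: circle(B,4.00) ∩ circle(D,5.00): a=2.3396, h=3.2445
θ=12°:   candidates: C₊=(6.6698,3.7296) cross=19.934; C₋=(5.7914,-2.6996) cross=-19.934
θ=12°:   branch + wants cross > 0 → take C=(6.6698,3.7296) (cross=19.934)
θ=12°: ex = (C−B)/|BC| = (0.6893,0.7245); ey = (-0.7245,0.6893)
θ=12°: P = B + 1.78·ex + -2.29·ey = (6.7986,0.5427)
θ=38°: B = A + 4.00·(cos38°, sin38°) = (3.1520, 2.4626)
θ=38°: |BD| = 7.2773
θ=38°: circle(B,4.00) ∩ circle(D,5.00): a=3.0203, h=2.6226
θ=38°:   candidates: C₊=(6.8816,3.9084) cross=19.085; C₋=(5.1067,-1.0273) cross=-19.085
θ=38°:   branch + wants cross > 0 → take C=(6.8816,3.9084) (cross=19.085)
θ=38°: ex = (C−B)/|BC| = (0.9324,0.3614); ey = (-0.3614,0.9324)
θ=38°: P = B + 1.78·ex + -2.29·ey = (5.6394,0.9708)

θ=9°: 6.85 0.47
θ=12°: 6.80 0.54
θ=38°: 5.64 0.97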